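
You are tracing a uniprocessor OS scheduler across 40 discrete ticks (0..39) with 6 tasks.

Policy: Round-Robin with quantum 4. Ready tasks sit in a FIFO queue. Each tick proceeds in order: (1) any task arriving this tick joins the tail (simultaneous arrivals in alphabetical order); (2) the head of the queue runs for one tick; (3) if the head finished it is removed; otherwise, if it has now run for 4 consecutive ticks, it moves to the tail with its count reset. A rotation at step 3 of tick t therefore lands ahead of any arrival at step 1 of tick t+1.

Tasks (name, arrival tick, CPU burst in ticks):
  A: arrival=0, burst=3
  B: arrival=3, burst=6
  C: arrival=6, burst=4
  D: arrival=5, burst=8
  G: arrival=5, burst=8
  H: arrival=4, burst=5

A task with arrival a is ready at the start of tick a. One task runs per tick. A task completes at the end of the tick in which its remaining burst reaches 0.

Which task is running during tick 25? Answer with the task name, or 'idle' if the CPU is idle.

t=0: queue=[A] q_used=0 → run A
t=1: queue=[A] q_used=1 → run A
t=2: queue=[A] q_used=2 → run A
t=3: queue=[B] q_used=0 → run B
t=4: queue=[B,H] q_used=1 → run B
t=5: queue=[B,H,D,G] q_used=2 → run B
t=6: queue=[B,H,D,G,C] q_used=3 → run B
t=7: queue=[H,D,G,C,B] q_used=0 → run H
t=8: queue=[H,D,G,C,B] q_used=1 → run H
t=9: queue=[H,D,G,C,B] q_used=2 → run H
t=10: queue=[H,D,G,C,B] q_used=3 → run H
t=11: queue=[D,G,C,B,H] q_used=0 → run D
t=12: queue=[D,G,C,B,H] q_used=1 → run D
t=13: queue=[D,G,C,B,H] q_used=2 → run D
t=14: queue=[D,G,C,B,H] q_used=3 → run D
t=15: queue=[G,C,B,H,D] q_used=0 → run G
t=16: queue=[G,C,B,H,D] q_used=1 → run G
t=17: queue=[G,C,B,H,D] q_used=2 → run G
t=18: queue=[G,C,B,H,D] q_used=3 → run G
t=19: queue=[C,B,H,D,G] q_used=0 → run C
t=20: queue=[C,B,H,D,G] q_used=1 → run C
t=21: queue=[C,B,H,D,G] q_used=2 → run C
t=22: queue=[C,B,H,D,G] q_used=3 → run C
t=23: queue=[B,H,D,G] q_used=0 → run B
t=24: queue=[B,H,D,G] q_used=1 → run B
t=25: queue=[H,D,G] q_used=0 → run H
t=26: queue=[D,G] q_used=0 → run D
t=27: queue=[D,G] q_used=1 → run D
t=28: queue=[D,G] q_used=2 → run D
t=29: queue=[D,G] q_used=3 → run D
t=30: queue=[G] q_used=0 → run G
t=31: queue=[G] q_used=1 → run G
t=32: queue=[G] q_used=2 → run G
t=33: queue=[G] q_used=3 → run G
t=34: (idle)
t=35: (idle)
t=36: (idle)
t=37: (idle)
t=38: (idle)
t=39: (idle)

running at tick 25 = H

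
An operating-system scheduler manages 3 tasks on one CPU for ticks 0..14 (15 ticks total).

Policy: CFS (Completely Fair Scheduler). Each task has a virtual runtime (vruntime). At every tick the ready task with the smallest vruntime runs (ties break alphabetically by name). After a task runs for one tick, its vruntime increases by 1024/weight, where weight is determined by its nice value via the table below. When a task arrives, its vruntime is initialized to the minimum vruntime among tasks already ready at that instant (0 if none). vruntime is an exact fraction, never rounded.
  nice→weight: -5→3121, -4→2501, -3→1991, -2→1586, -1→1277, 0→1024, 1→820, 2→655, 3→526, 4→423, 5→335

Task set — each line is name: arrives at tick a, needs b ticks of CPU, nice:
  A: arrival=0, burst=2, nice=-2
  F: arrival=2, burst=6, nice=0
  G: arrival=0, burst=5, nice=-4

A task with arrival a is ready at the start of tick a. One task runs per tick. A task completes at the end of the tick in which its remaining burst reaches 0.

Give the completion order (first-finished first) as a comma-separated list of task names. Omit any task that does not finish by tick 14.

t=0: vr[A=0 G=0] → run A
t=1: vr[A=512/793 G=0] → run G
t=2: vr[A=512/793 F=1024/2501 G=1024/2501] → run F
t=3: vr[A=512/793 F=3525/2501 G=1024/2501] → run G
t=4: vr[A=512/793 F=3525/2501 G=2048/2501] → run A
t=5: vr[F=3525/2501 G=2048/2501] → run G
t=6: vr[F=3525/2501 G=3072/2501] → run G
t=7: vr[F=3525/2501 G=4096/2501] → run F
t=8: vr[F=6026/2501 G=4096/2501] → run G
t=9: vr[F=6026/2501] → run F
t=10: vr[F=8527/2501] → run F
t=11: vr[F=11028/2501] → run F
t=12: vr[F=13529/2501] → run F
t=13: (idle)
t=14: (idle)

completion order = A, G, F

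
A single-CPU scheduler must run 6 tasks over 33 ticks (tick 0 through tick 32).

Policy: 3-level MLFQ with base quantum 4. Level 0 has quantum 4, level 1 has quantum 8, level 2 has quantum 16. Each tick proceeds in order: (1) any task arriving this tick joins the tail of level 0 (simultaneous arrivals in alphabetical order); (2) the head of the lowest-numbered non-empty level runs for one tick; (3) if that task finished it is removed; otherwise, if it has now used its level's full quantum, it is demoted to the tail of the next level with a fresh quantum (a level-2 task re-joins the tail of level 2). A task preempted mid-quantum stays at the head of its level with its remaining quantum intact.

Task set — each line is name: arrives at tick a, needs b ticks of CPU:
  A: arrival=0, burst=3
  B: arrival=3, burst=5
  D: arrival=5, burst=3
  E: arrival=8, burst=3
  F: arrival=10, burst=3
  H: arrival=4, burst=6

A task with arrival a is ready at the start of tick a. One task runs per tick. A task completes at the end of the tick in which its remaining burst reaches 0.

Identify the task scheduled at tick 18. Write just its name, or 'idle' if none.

t=0: L0/L1/L2 = A/-/- → run A
t=1: L0/L1/L2 = A/-/- → run A
t=2: L0/L1/L2 = A/-/- → run A
t=3: L0/L1/L2 = B/-/- → run B
t=4: L0/L1/L2 = BH/-/- → run B
t=5: L0/L1/L2 = BHD/-/- → run B
t=6: L0/L1/L2 = BHD/-/- → run B
t=7: L0/L1/L2 = HD/B/- → run H
t=8: L0/L1/L2 = HDE/B/- → run H
t=9: L0/L1/L2 = HDE/B/- → run H
t=10: L0/L1/L2 = HDEF/B/- → run H
t=11: L0/L1/L2 = DEF/BH/- → run D
t=12: L0/L1/L2 = DEF/BH/- → run D
t=13: L0/L1/L2 = DEF/BH/- → run D
t=14: L0/L1/L2 = EF/BH/- → run E
t=15: L0/L1/L2 = EF/BH/- → run E
t=16: L0/L1/L2 = EF/BH/- → run E
t=17: L0/L1/L2 = F/BH/- → run F
t=18: L0/L1/L2 = F/BH/- → run F
t=19: L0/L1/L2 = F/BH/- → run F
t=20: L0/L1/L2 = -/BH/- → run B
t=21: L0/L1/L2 = -/H/- → run H
t=22: L0/L1/L2 = -/H/- → run H
t=23: (idle)
t=24: (idle)
t=25: (idle)
t=26: (idle)
t=27: (idle)
t=28: (idle)
t=29: (idle)
t=30: (idle)
t=31: (idle)
t=32: (idle)

running at tick 18 = F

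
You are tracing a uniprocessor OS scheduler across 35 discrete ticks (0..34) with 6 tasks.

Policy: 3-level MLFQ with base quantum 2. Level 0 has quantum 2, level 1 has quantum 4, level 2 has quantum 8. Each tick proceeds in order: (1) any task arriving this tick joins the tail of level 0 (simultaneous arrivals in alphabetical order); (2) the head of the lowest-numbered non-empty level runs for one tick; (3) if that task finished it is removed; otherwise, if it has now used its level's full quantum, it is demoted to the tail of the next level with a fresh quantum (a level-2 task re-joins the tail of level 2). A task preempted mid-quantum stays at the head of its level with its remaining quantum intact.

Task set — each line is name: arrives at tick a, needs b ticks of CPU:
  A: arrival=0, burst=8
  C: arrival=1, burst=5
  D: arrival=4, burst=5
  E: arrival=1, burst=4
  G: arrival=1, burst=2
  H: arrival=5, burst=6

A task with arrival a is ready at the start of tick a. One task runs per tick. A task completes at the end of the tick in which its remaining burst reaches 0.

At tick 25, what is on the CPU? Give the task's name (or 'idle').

running at tick 25 = H

t=0: L0/L1/L2 = A/-/- → run A
t=1: L0/L1/L2 = ACEG/-/- → run A
t=2: L0/L1/L2 = CEG/A/- → run C
t=3: L0/L1/L2 = CEG/A/- → run C
t=4: L0/L1/L2 = EGD/AC/- → run E
t=5: L0/L1/L2 = EGDH/AC/- → run E
t=6: L0/L1/L2 = GDH/ACE/- → run G
t=7: L0/L1/L2 = GDH/ACE/- → run G
t=8: L0/L1/L2 = DH/ACE/- → run D
t=9: L0/L1/L2 = DH/ACE/- → run D
t=10: L0/L1/L2 = H/ACED/- → run H
t=11: L0/L1/L2 = H/ACED/- → run H
t=12: L0/L1/L2 = -/ACEDH/- → run A
t=13: L0/L1/L2 = -/ACEDH/- → run A
t=14: L0/L1/L2 = -/ACEDH/- → run A
t=15: L0/L1/L2 = -/ACEDH/- → run A
t=16: L0/L1/L2 = -/CEDH/A → run C
t=17: L0/L1/L2 = -/CEDH/A → run C
t=18: L0/L1/L2 = -/CEDH/A → run C
t=19: L0/L1/L2 = -/EDH/A → run E
t=20: L0/L1/L2 = -/EDH/A → run E
t=21: L0/L1/L2 = -/DH/A → run D
t=22: L0/L1/L2 = -/DH/A → run D
t=23: L0/L1/L2 = -/DH/A → run D
t=24: L0/L1/L2 = -/H/A → run H
t=25: L0/L1/L2 = -/H/A → run H
t=26: L0/L1/L2 = -/H/A → run H
t=27: L0/L1/L2 = -/H/A → run H
t=28: L0/L1/L2 = -/-/A → run A
t=29: L0/L1/L2 = -/-/A → run A
t=30: (idle)
t=31: (idle)
t=32: (idle)
t=33: (idle)
t=34: (idle)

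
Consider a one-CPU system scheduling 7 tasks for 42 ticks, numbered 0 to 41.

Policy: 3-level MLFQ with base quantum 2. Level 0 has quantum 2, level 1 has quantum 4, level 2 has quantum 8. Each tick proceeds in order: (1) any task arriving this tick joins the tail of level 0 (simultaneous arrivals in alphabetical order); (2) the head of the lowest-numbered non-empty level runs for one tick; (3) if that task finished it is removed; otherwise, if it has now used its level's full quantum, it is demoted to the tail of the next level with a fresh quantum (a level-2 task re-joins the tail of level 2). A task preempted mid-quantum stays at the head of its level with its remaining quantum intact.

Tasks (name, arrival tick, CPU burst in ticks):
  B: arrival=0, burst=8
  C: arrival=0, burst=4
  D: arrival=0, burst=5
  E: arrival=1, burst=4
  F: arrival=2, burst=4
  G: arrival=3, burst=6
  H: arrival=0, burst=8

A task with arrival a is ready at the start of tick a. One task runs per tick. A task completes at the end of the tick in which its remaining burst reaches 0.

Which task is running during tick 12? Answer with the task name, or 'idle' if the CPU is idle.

t=0: L0/L1/L2 = BCDH/-/- → run B
t=1: L0/L1/L2 = BCDHE/-/- → run B
t=2: L0/L1/L2 = CDHEF/B/- → run C
t=3: L0/L1/L2 = CDHEFG/B/- → run C
t=4: L0/L1/L2 = DHEFG/BC/- → run D
t=5: L0/L1/L2 = DHEFG/BC/- → run D
t=6: L0/L1/L2 = HEFG/BCD/- → run H
t=7: L0/L1/L2 = HEFG/BCD/- → run H
t=8: L0/L1/L2 = EFG/BCDH/- → run E
t=9: L0/L1/L2 = EFG/BCDH/- → run E
t=10: L0/L1/L2 = FG/BCDHE/- → run F
t=11: L0/L1/L2 = FG/BCDHE/- → run F
t=12: L0/L1/L2 = G/BCDHEF/- → run G
t=13: L0/L1/L2 = G/BCDHEF/- → run G
t=14: L0/L1/L2 = -/BCDHEFG/- → run B
t=15: L0/L1/L2 = -/BCDHEFG/- → run B
t=16: L0/L1/L2 = -/BCDHEFG/- → run B
t=17: L0/L1/L2 = -/BCDHEFG/- → run B
t=18: L0/L1/L2 = -/CDHEFG/B → run C
t=19: L0/L1/L2 = -/CDHEFG/B → run C
t=20: L0/L1/L2 = -/DHEFG/B → run D
t=21: L0/L1/L2 = -/DHEFG/B → run D
t=22: L0/L1/L2 = -/DHEFG/B → run D
t=23: L0/L1/L2 = -/HEFG/B → run H
t=24: L0/L1/L2 = -/HEFG/B → run H
t=25: L0/L1/L2 = -/HEFG/B → run H
t=26: L0/L1/L2 = -/HEFG/B → run H
t=27: L0/L1/L2 = -/EFG/BH → run E
t=28: L0/L1/L2 = -/EFG/BH → run E
t=29: L0/L1/L2 = -/FG/BH → run F
t=30: L0/L1/L2 = -/FG/BH → run F
t=31: L0/L1/L2 = -/G/BH → run G
t=32: L0/L1/L2 = -/G/BH → run G
t=33: L0/L1/L2 = -/G/BH → run G
t=34: L0/L1/L2 = -/G/BH → run G
t=35: L0/L1/L2 = -/-/BH → run B
t=36: L0/L1/L2 = -/-/BH → run B
t=37: L0/L1/L2 = -/-/H → run H
t=38: L0/L1/L2 = -/-/H → run H
t=39: (idle)
t=40: (idle)
t=41: (idle)

running at tick 12 = G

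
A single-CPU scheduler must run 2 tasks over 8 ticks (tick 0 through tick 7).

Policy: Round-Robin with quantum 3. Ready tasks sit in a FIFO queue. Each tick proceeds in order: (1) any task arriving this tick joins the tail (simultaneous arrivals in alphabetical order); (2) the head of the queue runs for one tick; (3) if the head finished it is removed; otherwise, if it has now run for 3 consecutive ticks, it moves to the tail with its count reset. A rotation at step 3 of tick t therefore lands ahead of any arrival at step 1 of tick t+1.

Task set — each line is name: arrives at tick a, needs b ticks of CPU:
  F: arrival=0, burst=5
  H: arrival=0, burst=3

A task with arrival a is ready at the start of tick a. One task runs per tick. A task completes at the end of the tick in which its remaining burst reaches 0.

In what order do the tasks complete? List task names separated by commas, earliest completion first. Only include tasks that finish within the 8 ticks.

completion order = H, F

t=0: queue=[F,H] q_used=0 → run F
t=1: queue=[F,H] q_used=1 → run F
t=2: queue=[F,H] q_used=2 → run F
t=3: queue=[H,F] q_used=0 → run H
t=4: queue=[H,F] q_used=1 → run H
t=5: queue=[H,F] q_used=2 → run H
t=6: queue=[F] q_used=0 → run F
t=7: queue=[F] q_used=1 → run F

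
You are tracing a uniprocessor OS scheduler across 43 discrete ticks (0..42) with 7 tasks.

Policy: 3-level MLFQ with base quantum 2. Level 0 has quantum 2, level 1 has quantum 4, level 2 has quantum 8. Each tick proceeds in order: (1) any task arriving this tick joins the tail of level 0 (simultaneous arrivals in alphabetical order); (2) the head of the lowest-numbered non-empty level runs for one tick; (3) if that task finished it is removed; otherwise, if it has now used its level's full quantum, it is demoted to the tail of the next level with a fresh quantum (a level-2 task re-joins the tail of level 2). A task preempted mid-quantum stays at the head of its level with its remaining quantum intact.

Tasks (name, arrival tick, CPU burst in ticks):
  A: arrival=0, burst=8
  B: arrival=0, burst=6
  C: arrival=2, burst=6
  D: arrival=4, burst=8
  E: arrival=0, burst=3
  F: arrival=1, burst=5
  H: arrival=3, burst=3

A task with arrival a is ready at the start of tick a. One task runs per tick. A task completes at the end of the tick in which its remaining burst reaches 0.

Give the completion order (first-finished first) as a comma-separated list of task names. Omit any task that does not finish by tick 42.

completion order = B, E, F, C, H, A, D

t=0: L0/L1/L2 = ABE/-/- → run A
t=1: L0/L1/L2 = ABEF/-/- → run A
t=2: L0/L1/L2 = BEFC/A/- → run B
t=3: L0/L1/L2 = BEFCH/A/- → run B
t=4: L0/L1/L2 = EFCHD/AB/- → run E
t=5: L0/L1/L2 = EFCHD/AB/- → run E
t=6: L0/L1/L2 = FCHD/ABE/- → run F
t=7: L0/L1/L2 = FCHD/ABE/- → run F
t=8: L0/L1/L2 = CHD/ABEF/- → run C
t=9: L0/L1/L2 = CHD/ABEF/- → run C
t=10: L0/L1/L2 = HD/ABEFC/- → run H
t=11: L0/L1/L2 = HD/ABEFC/- → run H
t=12: L0/L1/L2 = D/ABEFCH/- → run D
t=13: L0/L1/L2 = D/ABEFCH/- → run D
t=14: L0/L1/L2 = -/ABEFCHD/- → run A
t=15: L0/L1/L2 = -/ABEFCHD/- → run A
t=16: L0/L1/L2 = -/ABEFCHD/- → run A
t=17: L0/L1/L2 = -/ABEFCHD/- → run A
t=18: L0/L1/L2 = -/BEFCHD/A → run B
t=19: L0/L1/L2 = -/BEFCHD/A → run B
t=20: L0/L1/L2 = -/BEFCHD/A → run B
t=21: L0/L1/L2 = -/BEFCHD/A → run B
t=22: L0/L1/L2 = -/EFCHD/A → run E
t=23: L0/L1/L2 = -/FCHD/A → run F
t=24: L0/L1/L2 = -/FCHD/A → run F
t=25: L0/L1/L2 = -/FCHD/A → run F
t=26: L0/L1/L2 = -/CHD/A → run C
t=27: L0/L1/L2 = -/CHD/A → run C
t=28: L0/L1/L2 = -/CHD/A → run C
t=29: L0/L1/L2 = -/CHD/A → run C
t=30: L0/L1/L2 = -/HD/A → run H
t=31: L0/L1/L2 = -/D/A → run D
t=32: L0/L1/L2 = -/D/A → run D
t=33: L0/L1/L2 = -/D/A → run D
t=34: L0/L1/L2 = -/D/A → run D
t=35: L0/L1/L2 = -/-/AD → run A
t=36: L0/L1/L2 = -/-/AD → run A
t=37: L0/L1/L2 = -/-/D → run D
t=38: L0/L1/L2 = -/-/D → run D
t=39: (idle)
t=40: (idle)
t=41: (idle)
t=42: (idle)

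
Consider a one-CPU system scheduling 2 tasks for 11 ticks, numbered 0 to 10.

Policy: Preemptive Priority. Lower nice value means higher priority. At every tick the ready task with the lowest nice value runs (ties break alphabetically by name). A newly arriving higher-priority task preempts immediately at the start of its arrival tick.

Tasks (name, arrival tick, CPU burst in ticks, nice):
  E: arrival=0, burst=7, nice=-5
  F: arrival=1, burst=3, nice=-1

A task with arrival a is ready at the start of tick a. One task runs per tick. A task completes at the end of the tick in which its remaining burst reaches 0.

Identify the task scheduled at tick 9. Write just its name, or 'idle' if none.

running at tick 9 = F

t=0: ready={E} → run E
t=1: ready={E,F} → run E
t=2: ready={E,F} → run E
t=3: ready={E,F} → run E
t=4: ready={E,F} → run E
t=5: ready={E,F} → run E
t=6: ready={E,F} → run E
t=7: ready={F} → run F
t=8: ready={F} → run F
t=9: ready={F} → run F
t=10: (idle)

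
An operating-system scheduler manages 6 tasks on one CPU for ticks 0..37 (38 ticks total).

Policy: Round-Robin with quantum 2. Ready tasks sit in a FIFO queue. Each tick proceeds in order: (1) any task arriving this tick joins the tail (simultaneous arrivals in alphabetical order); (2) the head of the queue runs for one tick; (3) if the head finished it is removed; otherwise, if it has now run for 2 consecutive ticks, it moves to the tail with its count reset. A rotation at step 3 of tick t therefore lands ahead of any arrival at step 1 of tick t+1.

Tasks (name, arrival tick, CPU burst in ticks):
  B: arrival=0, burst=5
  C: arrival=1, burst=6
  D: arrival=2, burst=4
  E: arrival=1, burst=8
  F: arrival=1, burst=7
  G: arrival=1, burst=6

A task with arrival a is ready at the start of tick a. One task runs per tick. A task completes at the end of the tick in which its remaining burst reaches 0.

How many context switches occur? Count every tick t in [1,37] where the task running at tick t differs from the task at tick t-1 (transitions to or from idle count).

t=0: queue=[B] q_used=0 → run B
t=1: queue=[B,C,E,F,G] q_used=1 → run B
t=2: queue=[C,E,F,G,B,D] q_used=0 → run C
t=3: queue=[C,E,F,G,B,D] q_used=1 → run C
t=4: queue=[E,F,G,B,D,C] q_used=0 → run E
t=5: queue=[E,F,G,B,D,C] q_used=1 → run E
t=6: queue=[F,G,B,D,C,E] q_used=0 → run F
t=7: queue=[F,G,B,D,C,E] q_used=1 → run F
t=8: queue=[G,B,D,C,E,F] q_used=0 → run G
t=9: queue=[G,B,D,C,E,F] q_used=1 → run G
t=10: queue=[B,D,C,E,F,G] q_used=0 → run B
t=11: queue=[B,D,C,E,F,G] q_used=1 → run B
t=12: queue=[D,C,E,F,G,B] q_used=0 → run D
t=13: queue=[D,C,E,F,G,B] q_used=1 → run D
t=14: queue=[C,E,F,G,B,D] q_used=0 → run C
t=15: queue=[C,E,F,G,B,D] q_used=1 → run C
t=16: queue=[E,F,G,B,D,C] q_used=0 → run E
t=17: queue=[E,F,G,B,D,C] q_used=1 → run E
t=18: queue=[F,G,B,D,C,E] q_used=0 → run F
t=19: queue=[F,G,B,D,C,E] q_used=1 → run F
t=20: queue=[G,B,D,C,E,F] q_used=0 → run G
t=21: queue=[G,B,D,C,E,F] q_used=1 → run G
t=22: queue=[B,D,C,E,F,G] q_used=0 → run B
t=23: queue=[D,C,E,F,G] q_used=0 → run D
t=24: queue=[D,C,E,F,G] q_used=1 → run D
t=25: queue=[C,E,F,G] q_used=0 → run C
t=26: queue=[C,E,F,G] q_used=1 → run C
t=27: queue=[E,F,G] q_used=0 → run E
t=28: queue=[E,F,G] q_used=1 → run E
t=29: queue=[F,G,E] q_used=0 → run F
t=30: queue=[F,G,E] q_used=1 → run F
t=31: queue=[G,E,F] q_used=0 → run G
t=32: queue=[G,E,F] q_used=1 → run G
t=33: queue=[E,F] q_used=0 → run E
t=34: queue=[E,F] q_used=1 → run E
t=35: queue=[F] q_used=0 → run F
t=36: (idle)
t=37: (idle)

context switches = 19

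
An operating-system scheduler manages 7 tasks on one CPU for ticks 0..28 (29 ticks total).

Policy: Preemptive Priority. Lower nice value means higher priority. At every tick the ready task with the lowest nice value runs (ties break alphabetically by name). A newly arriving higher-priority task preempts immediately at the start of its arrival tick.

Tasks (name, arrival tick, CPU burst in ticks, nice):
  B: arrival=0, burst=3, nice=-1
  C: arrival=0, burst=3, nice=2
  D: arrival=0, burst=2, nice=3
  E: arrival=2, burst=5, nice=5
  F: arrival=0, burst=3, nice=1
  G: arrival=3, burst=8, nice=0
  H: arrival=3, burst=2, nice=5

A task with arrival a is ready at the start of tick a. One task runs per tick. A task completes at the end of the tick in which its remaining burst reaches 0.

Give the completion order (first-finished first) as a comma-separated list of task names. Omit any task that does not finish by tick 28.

completion order = B, G, F, C, D, E, H

t=0: ready={B,C,D,F} → run B
t=1: ready={B,C,D,F} → run B
t=2: ready={B,C,D,E,F} → run B
t=3: ready={C,D,E,F,G,H} → run G
t=4: ready={C,D,E,F,G,H} → run G
t=5: ready={C,D,E,F,G,H} → run G
t=6: ready={C,D,E,F,G,H} → run G
t=7: ready={C,D,E,F,G,H} → run G
t=8: ready={C,D,E,F,G,H} → run G
t=9: ready={C,D,E,F,G,H} → run G
t=10: ready={C,D,E,F,G,H} → run G
t=11: ready={C,D,E,F,H} → run F
t=12: ready={C,D,E,F,H} → run F
t=13: ready={C,D,E,F,H} → run F
t=14: ready={C,D,E,H} → run C
t=15: ready={C,D,E,H} → run C
t=16: ready={C,D,E,H} → run C
t=17: ready={D,E,H} → run D
t=18: ready={D,E,H} → run D
t=19: ready={E,H} → run E
t=20: ready={E,H} → run E
t=21: ready={E,H} → run E
t=22: ready={E,H} → run E
t=23: ready={E,H} → run E
t=24: ready={H} → run H
t=25: ready={H} → run H
t=26: (idle)
t=27: (idle)
t=28: (idle)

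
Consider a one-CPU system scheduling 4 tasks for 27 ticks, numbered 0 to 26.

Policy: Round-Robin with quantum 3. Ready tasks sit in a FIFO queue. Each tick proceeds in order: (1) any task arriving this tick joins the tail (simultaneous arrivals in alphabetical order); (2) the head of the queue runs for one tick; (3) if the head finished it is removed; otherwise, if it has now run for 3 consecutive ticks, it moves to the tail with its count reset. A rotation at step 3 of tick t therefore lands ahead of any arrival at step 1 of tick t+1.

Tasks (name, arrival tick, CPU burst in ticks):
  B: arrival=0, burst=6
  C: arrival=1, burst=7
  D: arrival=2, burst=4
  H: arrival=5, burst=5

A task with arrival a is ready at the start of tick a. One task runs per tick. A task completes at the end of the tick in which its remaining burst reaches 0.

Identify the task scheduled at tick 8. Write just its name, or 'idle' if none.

running at tick 8 = D

t=0: queue=[B] q_used=0 → run B
t=1: queue=[B,C] q_used=1 → run B
t=2: queue=[B,C,D] q_used=2 → run B
t=3: queue=[C,D,B] q_used=0 → run C
t=4: queue=[C,D,B] q_used=1 → run C
t=5: queue=[C,D,B,H] q_used=2 → run C
t=6: queue=[D,B,H,C] q_used=0 → run D
t=7: queue=[D,B,H,C] q_used=1 → run D
t=8: queue=[D,B,H,C] q_used=2 → run D
t=9: queue=[B,H,C,D] q_used=0 → run B
t=10: queue=[B,H,C,D] q_used=1 → run B
t=11: queue=[B,H,C,D] q_used=2 → run B
t=12: queue=[H,C,D] q_used=0 → run H
t=13: queue=[H,C,D] q_used=1 → run H
t=14: queue=[H,C,D] q_used=2 → run H
t=15: queue=[C,D,H] q_used=0 → run C
t=16: queue=[C,D,H] q_used=1 → run C
t=17: queue=[C,D,H] q_used=2 → run C
t=18: queue=[D,H,C] q_used=0 → run D
t=19: queue=[H,C] q_used=0 → run H
t=20: queue=[H,C] q_used=1 → run H
t=21: queue=[C] q_used=0 → run C
t=22: (idle)
t=23: (idle)
t=24: (idle)
t=25: (idle)
t=26: (idle)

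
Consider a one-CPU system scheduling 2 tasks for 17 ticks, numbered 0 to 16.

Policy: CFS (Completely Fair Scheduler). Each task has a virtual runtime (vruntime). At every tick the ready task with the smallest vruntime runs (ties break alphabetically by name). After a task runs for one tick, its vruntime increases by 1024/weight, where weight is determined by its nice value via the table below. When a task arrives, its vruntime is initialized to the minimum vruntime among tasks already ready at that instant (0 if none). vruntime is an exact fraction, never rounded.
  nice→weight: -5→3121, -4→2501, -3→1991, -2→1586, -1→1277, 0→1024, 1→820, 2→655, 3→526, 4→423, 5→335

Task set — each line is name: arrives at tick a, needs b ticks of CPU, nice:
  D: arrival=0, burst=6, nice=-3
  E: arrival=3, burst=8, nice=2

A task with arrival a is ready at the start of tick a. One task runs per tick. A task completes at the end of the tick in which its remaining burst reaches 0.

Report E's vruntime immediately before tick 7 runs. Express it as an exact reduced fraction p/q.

vruntime(E, start of tick 7) = 4050944/1304105

t=0: vr[D=0] → run D
t=1: vr[D=1024/1991] → run D
t=2: vr[D=2048/1991] → run D
t=3: vr[D=3072/1991 E=3072/1991] → run D
t=4: vr[D=4096/1991 E=3072/1991] → run E
t=5: vr[D=4096/1991 E=4050944/1304105] → run D
t=6: vr[D=5120/1991 E=4050944/1304105] → run D
t=7: vr[E=4050944/1304105] → run E
t=8: vr[E=6089728/1304105] → run E
t=9: vr[E=8128512/1304105] → run E
t=10: vr[E=10167296/1304105] → run E
t=11: vr[E=2441216/260821] → run E
t=12: vr[E=14244864/1304105] → run E
t=13: vr[E=16283648/1304105] → run E
t=14: (idle)
t=15: (idle)
t=16: (idle)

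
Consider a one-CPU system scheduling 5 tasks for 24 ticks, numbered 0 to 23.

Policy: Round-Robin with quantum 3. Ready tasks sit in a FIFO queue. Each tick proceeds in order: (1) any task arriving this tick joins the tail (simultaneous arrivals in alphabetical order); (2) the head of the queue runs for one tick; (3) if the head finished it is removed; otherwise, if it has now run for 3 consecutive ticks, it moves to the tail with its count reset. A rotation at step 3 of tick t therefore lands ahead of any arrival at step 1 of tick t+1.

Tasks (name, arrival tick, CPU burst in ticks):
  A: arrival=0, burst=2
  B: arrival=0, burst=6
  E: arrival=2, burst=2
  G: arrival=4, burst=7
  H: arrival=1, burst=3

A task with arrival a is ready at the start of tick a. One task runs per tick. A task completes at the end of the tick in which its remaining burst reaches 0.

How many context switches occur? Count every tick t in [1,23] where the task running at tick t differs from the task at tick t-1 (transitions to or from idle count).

t=0: queue=[A,B] q_used=0 → run A
t=1: queue=[A,B,H] q_used=1 → run A
t=2: queue=[B,H,E] q_used=0 → run B
t=3: queue=[B,H,E] q_used=1 → run B
t=4: queue=[B,H,E,G] q_used=2 → run B
t=5: queue=[H,E,G,B] q_used=0 → run H
t=6: queue=[H,E,G,B] q_used=1 → run H
t=7: queue=[H,E,G,B] q_used=2 → run H
t=8: queue=[E,G,B] q_used=0 → run E
t=9: queue=[E,G,B] q_used=1 → run E
t=10: queue=[G,B] q_used=0 → run G
t=11: queue=[G,B] q_used=1 → run G
t=12: queue=[G,B] q_used=2 → run G
t=13: queue=[B,G] q_used=0 → run B
t=14: queue=[B,G] q_used=1 → run B
t=15: queue=[B,G] q_used=2 → run B
t=16: queue=[G] q_used=0 → run G
t=17: queue=[G] q_used=1 → run G
t=18: queue=[G] q_used=2 → run G
t=19: queue=[G] q_used=0 → run G
t=20: (idle)
t=21: (idle)
t=22: (idle)
t=23: (idle)

context switches = 7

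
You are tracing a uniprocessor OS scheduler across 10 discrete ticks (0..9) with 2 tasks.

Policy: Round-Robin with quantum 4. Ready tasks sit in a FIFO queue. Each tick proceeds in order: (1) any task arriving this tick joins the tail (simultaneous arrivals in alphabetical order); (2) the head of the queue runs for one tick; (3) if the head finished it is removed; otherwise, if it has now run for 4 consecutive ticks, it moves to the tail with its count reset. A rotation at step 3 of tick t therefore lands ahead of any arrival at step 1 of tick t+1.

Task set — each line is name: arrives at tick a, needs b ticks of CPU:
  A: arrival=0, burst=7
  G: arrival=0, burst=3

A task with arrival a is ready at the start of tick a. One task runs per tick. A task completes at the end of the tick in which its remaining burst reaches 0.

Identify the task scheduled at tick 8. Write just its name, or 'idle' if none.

t=0: queue=[A,G] q_used=0 → run A
t=1: queue=[A,G] q_used=1 → run A
t=2: queue=[A,G] q_used=2 → run A
t=3: queue=[A,G] q_used=3 → run A
t=4: queue=[G,A] q_used=0 → run G
t=5: queue=[G,A] q_used=1 → run G
t=6: queue=[G,A] q_used=2 → run G
t=7: queue=[A] q_used=0 → run A
t=8: queue=[A] q_used=1 → run A
t=9: queue=[A] q_used=2 → run A

running at tick 8 = A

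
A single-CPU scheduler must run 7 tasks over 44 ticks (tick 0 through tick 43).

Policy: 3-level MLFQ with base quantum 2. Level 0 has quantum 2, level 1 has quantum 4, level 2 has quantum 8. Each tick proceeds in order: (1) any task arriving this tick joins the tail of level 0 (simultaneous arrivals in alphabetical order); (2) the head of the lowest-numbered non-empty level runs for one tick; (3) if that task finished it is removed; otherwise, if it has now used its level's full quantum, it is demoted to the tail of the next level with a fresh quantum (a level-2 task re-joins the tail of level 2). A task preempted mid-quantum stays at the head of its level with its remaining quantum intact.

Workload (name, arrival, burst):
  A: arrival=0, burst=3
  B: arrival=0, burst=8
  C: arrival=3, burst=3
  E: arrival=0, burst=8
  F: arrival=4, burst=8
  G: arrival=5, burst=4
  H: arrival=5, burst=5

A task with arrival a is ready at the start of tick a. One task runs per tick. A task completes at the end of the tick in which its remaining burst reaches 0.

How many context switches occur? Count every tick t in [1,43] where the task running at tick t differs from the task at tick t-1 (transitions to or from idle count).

t=0: L0/L1/L2 = ABE/-/- → run A
t=1: L0/L1/L2 = ABE/-/- → run A
t=2: L0/L1/L2 = BE/A/- → run B
t=3: L0/L1/L2 = BEC/A/- → run B
t=4: L0/L1/L2 = ECF/AB/- → run E
t=5: L0/L1/L2 = ECFGH/AB/- → run E
t=6: L0/L1/L2 = CFGH/ABE/- → run C
t=7: L0/L1/L2 = CFGH/ABE/- → run C
t=8: L0/L1/L2 = FGH/ABEC/- → run F
t=9: L0/L1/L2 = FGH/ABEC/- → run F
t=10: L0/L1/L2 = GH/ABECF/- → run G
t=11: L0/L1/L2 = GH/ABECF/- → run G
t=12: L0/L1/L2 = H/ABECFG/- → run H
t=13: L0/L1/L2 = H/ABECFG/- → run H
t=14: L0/L1/L2 = -/ABECFGH/- → run A
t=15: L0/L1/L2 = -/BECFGH/- → run B
t=16: L0/L1/L2 = -/BECFGH/- → run B
t=17: L0/L1/L2 = -/BECFGH/- → run B
t=18: L0/L1/L2 = -/BECFGH/- → run B
t=19: L0/L1/L2 = -/ECFGH/B → run E
t=20: L0/L1/L2 = -/ECFGH/B → run E
t=21: L0/L1/L2 = -/ECFGH/B → run E
t=22: L0/L1/L2 = -/ECFGH/B → run E
t=23: L0/L1/L2 = -/CFGH/BE → run C
t=24: L0/L1/L2 = -/FGH/BE → run F
t=25: L0/L1/L2 = -/FGH/BE → run F
t=26: L0/L1/L2 = -/FGH/BE → run F
t=27: L0/L1/L2 = -/FGH/BE → run F
t=28: L0/L1/L2 = -/GH/BEF → run G
t=29: L0/L1/L2 = -/GH/BEF → run G
t=30: L0/L1/L2 = -/H/BEF → run H
t=31: L0/L1/L2 = -/H/BEF → run H
t=32: L0/L1/L2 = -/H/BEF → run H
t=33: L0/L1/L2 = -/-/BEF → run B
t=34: L0/L1/L2 = -/-/BEF → run B
t=35: L0/L1/L2 = -/-/EF → run E
t=36: L0/L1/L2 = -/-/EF → run E
t=37: L0/L1/L2 = -/-/F → run F
t=38: L0/L1/L2 = -/-/F → run F
t=39: (idle)
t=40: (idle)
t=41: (idle)
t=42: (idle)
t=43: (idle)

context switches = 17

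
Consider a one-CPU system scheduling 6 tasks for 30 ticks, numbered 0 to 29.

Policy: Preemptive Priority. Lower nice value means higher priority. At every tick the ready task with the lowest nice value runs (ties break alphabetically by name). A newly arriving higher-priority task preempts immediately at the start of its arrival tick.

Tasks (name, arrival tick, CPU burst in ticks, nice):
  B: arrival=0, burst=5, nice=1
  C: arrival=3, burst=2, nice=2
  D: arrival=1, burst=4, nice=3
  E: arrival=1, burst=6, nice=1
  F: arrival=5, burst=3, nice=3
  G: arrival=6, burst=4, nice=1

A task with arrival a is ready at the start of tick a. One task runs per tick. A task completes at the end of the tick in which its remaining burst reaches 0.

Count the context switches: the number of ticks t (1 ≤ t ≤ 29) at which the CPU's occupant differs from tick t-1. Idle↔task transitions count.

t=0: ready={B} → run B
t=1: ready={B,D,E} → run B
t=2: ready={B,D,E} → run B
t=3: ready={B,C,D,E} → run B
t=4: ready={B,C,D,E} → run B
t=5: ready={C,D,E,F} → run E
t=6: ready={C,D,E,F,G} → run E
t=7: ready={C,D,E,F,G} → run E
t=8: ready={C,D,E,F,G} → run E
t=9: ready={C,D,E,F,G} → run E
t=10: ready={C,D,E,F,G} → run E
t=11: ready={C,D,F,G} → run G
t=12: ready={C,D,F,G} → run G
t=13: ready={C,D,F,G} → run G
t=14: ready={C,D,F,G} → run G
t=15: ready={C,D,F} → run C
t=16: ready={C,D,F} → run C
t=17: ready={D,F} → run D
t=18: ready={D,F} → run D
t=19: ready={D,F} → run D
t=20: ready={D,F} → run D
t=21: ready={F} → run F
t=22: ready={F} → run F
t=23: ready={F} → run F
t=24: (idle)
t=25: (idle)
t=26: (idle)
t=27: (idle)
t=28: (idle)
t=29: (idle)

context switches = 6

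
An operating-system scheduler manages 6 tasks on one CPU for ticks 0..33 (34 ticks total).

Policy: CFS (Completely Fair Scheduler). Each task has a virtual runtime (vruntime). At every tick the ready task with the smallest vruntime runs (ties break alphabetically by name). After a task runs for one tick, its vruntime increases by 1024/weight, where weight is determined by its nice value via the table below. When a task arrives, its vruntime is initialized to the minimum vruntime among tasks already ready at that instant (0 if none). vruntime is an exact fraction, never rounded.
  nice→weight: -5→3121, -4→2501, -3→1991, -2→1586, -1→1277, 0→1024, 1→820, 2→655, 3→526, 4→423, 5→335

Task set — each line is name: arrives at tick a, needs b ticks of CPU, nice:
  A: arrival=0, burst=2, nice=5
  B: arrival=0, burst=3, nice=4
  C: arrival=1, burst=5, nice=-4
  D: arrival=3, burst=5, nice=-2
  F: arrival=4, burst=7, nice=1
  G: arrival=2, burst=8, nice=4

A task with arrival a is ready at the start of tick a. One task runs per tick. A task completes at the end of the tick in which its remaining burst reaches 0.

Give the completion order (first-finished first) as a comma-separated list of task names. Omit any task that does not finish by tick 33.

completion order = C, D, A, B, F, G

t=0: vr[A=0 B=0] → run A
t=1: vr[A=1024/335 B=0 C=0] → run B
t=2: vr[A=1024/335 B=1024/423 C=0 G=0] → run C
t=3: vr[A=1024/335 B=1024/423 C=1024/2501 D=0 G=0] → run D
t=4: vr[A=1024/335 B=1024/423 C=1024/2501 D=512/793 F=0 G=0] → run F
t=5: vr[A=1024/335 B=1024/423 C=1024/2501 D=512/793 F=256/205 G=0] → run G
t=6: vr[A=1024/335 B=1024/423 C=1024/2501 D=512/793 F=256/205 G=1024/423] → run C
t=7: vr[A=1024/335 B=1024/423 C=2048/2501 D=512/793 F=256/205 G=1024/423] → run D
t=8: vr[A=1024/335 B=1024/423 C=2048/2501 D=1024/793 F=256/205 G=1024/423] → run C
t=9: vr[A=1024/335 B=1024/423 C=3072/2501 D=1024/793 F=256/205 G=1024/423] → run C
t=10: vr[A=1024/335 B=1024/423 C=4096/2501 D=1024/793 F=256/205 G=1024/423] → run F
t=11: vr[A=1024/335 B=1024/423 C=4096/2501 D=1024/793 F=512/205 G=1024/423] → run D
t=12: vr[A=1024/335 B=1024/423 C=4096/2501 D=1536/793 F=512/205 G=1024/423] → run C
t=13: vr[A=1024/335 B=1024/423 D=1536/793 F=512/205 G=1024/423] → run D
t=14: vr[A=1024/335 B=1024/423 D=2048/793 F=512/205 G=1024/423] → run B
t=15: vr[A=1024/335 B=2048/423 D=2048/793 F=512/205 G=1024/423] → run G
t=16: vr[A=1024/335 B=2048/423 D=2048/793 F=512/205 G=2048/423] → run F
t=17: vr[A=1024/335 B=2048/423 D=2048/793 F=768/205 G=2048/423] → run D
t=18: vr[A=1024/335 B=2048/423 F=768/205 G=2048/423] → run A
t=19: vr[B=2048/423 F=768/205 G=2048/423] → run F
t=20: vr[B=2048/423 F=1024/205 G=2048/423] → run B
t=21: vr[F=1024/205 G=2048/423] → run G
t=22: vr[F=1024/205 G=1024/141] → run F
t=23: vr[F=256/41 G=1024/141] → run F
t=24: vr[F=1536/205 G=1024/141] → run G
t=25: vr[F=1536/205 G=4096/423] → run F
t=26: vr[G=4096/423] → run G
t=27: vr[G=5120/423] → run G
t=28: vr[G=2048/141] → run G
t=29: vr[G=7168/423] → run G
t=30: (idle)
t=31: (idle)
t=32: (idle)
t=33: (idle)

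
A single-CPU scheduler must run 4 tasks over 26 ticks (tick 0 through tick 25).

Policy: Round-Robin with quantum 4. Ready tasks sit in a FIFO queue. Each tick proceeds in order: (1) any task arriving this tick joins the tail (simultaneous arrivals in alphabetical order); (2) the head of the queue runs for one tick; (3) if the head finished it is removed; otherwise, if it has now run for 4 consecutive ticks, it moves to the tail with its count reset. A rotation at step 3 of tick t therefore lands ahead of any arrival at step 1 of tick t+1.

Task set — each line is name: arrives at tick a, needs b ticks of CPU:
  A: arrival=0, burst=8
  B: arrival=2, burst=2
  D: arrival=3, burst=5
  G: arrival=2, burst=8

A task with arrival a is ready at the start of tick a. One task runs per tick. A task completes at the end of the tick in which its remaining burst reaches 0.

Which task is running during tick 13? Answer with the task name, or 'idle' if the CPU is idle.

running at tick 13 = D

t=0: queue=[A] q_used=0 → run A
t=1: queue=[A] q_used=1 → run A
t=2: queue=[A,B,G] q_used=2 → run A
t=3: queue=[A,B,G,D] q_used=3 → run A
t=4: queue=[B,G,D,A] q_used=0 → run B
t=5: queue=[B,G,D,A] q_used=1 → run B
t=6: queue=[G,D,A] q_used=0 → run G
t=7: queue=[G,D,A] q_used=1 → run G
t=8: queue=[G,D,A] q_used=2 → run G
t=9: queue=[G,D,A] q_used=3 → run G
t=10: queue=[D,A,G] q_used=0 → run D
t=11: queue=[D,A,G] q_used=1 → run D
t=12: queue=[D,A,G] q_used=2 → run D
t=13: queue=[D,A,G] q_used=3 → run D
t=14: queue=[A,G,D] q_used=0 → run A
t=15: queue=[A,G,D] q_used=1 → run A
t=16: queue=[A,G,D] q_used=2 → run A
t=17: queue=[A,G,D] q_used=3 → run A
t=18: queue=[G,D] q_used=0 → run G
t=19: queue=[G,D] q_used=1 → run G
t=20: queue=[G,D] q_used=2 → run G
t=21: queue=[G,D] q_used=3 → run G
t=22: queue=[D] q_used=0 → run D
t=23: (idle)
t=24: (idle)
t=25: (idle)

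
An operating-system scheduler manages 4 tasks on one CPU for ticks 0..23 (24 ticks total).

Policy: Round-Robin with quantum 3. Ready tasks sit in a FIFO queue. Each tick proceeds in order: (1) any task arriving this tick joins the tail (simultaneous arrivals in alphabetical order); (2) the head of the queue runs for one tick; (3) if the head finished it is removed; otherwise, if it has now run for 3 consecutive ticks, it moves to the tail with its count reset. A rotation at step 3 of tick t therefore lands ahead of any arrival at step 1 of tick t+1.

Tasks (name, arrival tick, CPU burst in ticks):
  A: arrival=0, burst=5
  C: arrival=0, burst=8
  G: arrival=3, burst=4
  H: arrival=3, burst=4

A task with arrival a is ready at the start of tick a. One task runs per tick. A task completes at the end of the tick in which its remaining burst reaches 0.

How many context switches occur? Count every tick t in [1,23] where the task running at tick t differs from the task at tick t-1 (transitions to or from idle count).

t=0: queue=[A,C] q_used=0 → run A
t=1: queue=[A,C] q_used=1 → run A
t=2: queue=[A,C] q_used=2 → run A
t=3: queue=[C,A,G,H] q_used=0 → run C
t=4: queue=[C,A,G,H] q_used=1 → run C
t=5: queue=[C,A,G,H] q_used=2 → run C
t=6: queue=[A,G,H,C] q_used=0 → run A
t=7: queue=[A,G,H,C] q_used=1 → run A
t=8: queue=[G,H,C] q_used=0 → run G
t=9: queue=[G,H,C] q_used=1 → run G
t=10: queue=[G,H,C] q_used=2 → run G
t=11: queue=[H,C,G] q_used=0 → run H
t=12: queue=[H,C,G] q_used=1 → run H
t=13: queue=[H,C,G] q_used=2 → run H
t=14: queue=[C,G,H] q_used=0 → run C
t=15: queue=[C,G,H] q_used=1 → run C
t=16: queue=[C,G,H] q_used=2 → run C
t=17: queue=[G,H,C] q_used=0 → run G
t=18: queue=[H,C] q_used=0 → run H
t=19: queue=[C] q_used=0 → run C
t=20: queue=[C] q_used=1 → run C
t=21: (idle)
t=22: (idle)
t=23: (idle)

context switches = 9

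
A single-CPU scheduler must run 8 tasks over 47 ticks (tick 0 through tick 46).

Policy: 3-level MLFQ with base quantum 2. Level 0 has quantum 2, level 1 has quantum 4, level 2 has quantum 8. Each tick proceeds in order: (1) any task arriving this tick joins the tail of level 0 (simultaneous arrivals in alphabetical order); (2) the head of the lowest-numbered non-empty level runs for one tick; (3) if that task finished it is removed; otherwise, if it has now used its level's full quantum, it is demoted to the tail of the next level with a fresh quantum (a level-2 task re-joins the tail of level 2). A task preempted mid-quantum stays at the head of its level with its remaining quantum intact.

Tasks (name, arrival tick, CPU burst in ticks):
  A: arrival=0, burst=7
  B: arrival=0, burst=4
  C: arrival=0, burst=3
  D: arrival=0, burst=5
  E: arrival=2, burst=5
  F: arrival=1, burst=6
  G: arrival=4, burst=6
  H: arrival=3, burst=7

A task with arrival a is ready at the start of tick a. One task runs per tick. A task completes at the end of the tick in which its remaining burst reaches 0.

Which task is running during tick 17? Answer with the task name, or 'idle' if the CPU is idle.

t=0: L0/L1/L2 = ABCD/-/- → run A
t=1: L0/L1/L2 = ABCDF/-/- → run A
t=2: L0/L1/L2 = BCDFE/A/- → run B
t=3: L0/L1/L2 = BCDFEH/A/- → run B
t=4: L0/L1/L2 = CDFEHG/AB/- → run C
t=5: L0/L1/L2 = CDFEHG/AB/- → run C
t=6: L0/L1/L2 = DFEHG/ABC/- → run D
t=7: L0/L1/L2 = DFEHG/ABC/- → run D
t=8: L0/L1/L2 = FEHG/ABCD/- → run F
t=9: L0/L1/L2 = FEHG/ABCD/- → run F
t=10: L0/L1/L2 = EHG/ABCDF/- → run E
t=11: L0/L1/L2 = EHG/ABCDF/- → run E
t=12: L0/L1/L2 = HG/ABCDFE/- → run H
t=13: L0/L1/L2 = HG/ABCDFE/- → run H
t=14: L0/L1/L2 = G/ABCDFEH/- → run G
t=15: L0/L1/L2 = G/ABCDFEH/- → run G
t=16: L0/L1/L2 = -/ABCDFEHG/- → run A
t=17: L0/L1/L2 = -/ABCDFEHG/- → run A
t=18: L0/L1/L2 = -/ABCDFEHG/- → run A
t=19: L0/L1/L2 = -/ABCDFEHG/- → run A
t=20: L0/L1/L2 = -/BCDFEHG/A → run B
t=21: L0/L1/L2 = -/BCDFEHG/A → run B
t=22: L0/L1/L2 = -/CDFEHG/A → run C
t=23: L0/L1/L2 = -/DFEHG/A → run D
t=24: L0/L1/L2 = -/DFEHG/A → run D
t=25: L0/L1/L2 = -/DFEHG/A → run D
t=26: L0/L1/L2 = -/FEHG/A → run F
t=27: L0/L1/L2 = -/FEHG/A → run F
t=28: L0/L1/L2 = -/FEHG/A → run F
t=29: L0/L1/L2 = -/FEHG/A → run F
t=30: L0/L1/L2 = -/EHG/A → run E
t=31: L0/L1/L2 = -/EHG/A → run E
t=32: L0/L1/L2 = -/EHG/A → run E
t=33: L0/L1/L2 = -/HG/A → run H
t=34: L0/L1/L2 = -/HG/A → run H
t=35: L0/L1/L2 = -/HG/A → run H
t=36: L0/L1/L2 = -/HG/A → run H
t=37: L0/L1/L2 = -/G/AH → run G
t=38: L0/L1/L2 = -/G/AH → run G
t=39: L0/L1/L2 = -/G/AH → run G
t=40: L0/L1/L2 = -/G/AH → run G
t=41: L0/L1/L2 = -/-/AH → run A
t=42: L0/L1/L2 = -/-/H → run H
t=43: (idle)
t=44: (idle)
t=45: (idle)
t=46: (idle)

running at tick 17 = A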